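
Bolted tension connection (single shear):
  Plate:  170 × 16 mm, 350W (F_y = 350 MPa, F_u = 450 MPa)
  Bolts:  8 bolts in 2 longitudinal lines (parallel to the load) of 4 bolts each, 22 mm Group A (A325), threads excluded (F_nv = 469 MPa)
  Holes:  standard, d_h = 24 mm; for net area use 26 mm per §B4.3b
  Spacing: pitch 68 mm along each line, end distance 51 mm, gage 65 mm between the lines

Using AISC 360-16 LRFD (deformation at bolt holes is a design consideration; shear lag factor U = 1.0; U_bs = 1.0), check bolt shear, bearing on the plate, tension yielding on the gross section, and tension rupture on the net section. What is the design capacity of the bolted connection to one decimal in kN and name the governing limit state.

637.2 kN (net-section rupture governs)

Bolt shear: A_b = π(22)²/4 = 380.13 mm². φR_n = 0.75 × 469 × 380.13 × 8 × 1 = 1069.7 kN.
Bearing (16 mm plate, F_u = 450 MPa): end bolts L_c = 51 − 24/2 = 39, R_n = min(1.2×39×16×450, 2.4×22×16×450) = 336.96 kN/bolt; interior L_c = 68 − 24 = 44, R_n = 380.16 kN/bolt. φR_n = 0.75 × (2×336.96 + 6×380.16) = 2216.2 kN.
Tension yield (gross): A_g = 170×16 = 2720 mm². φR_n = 0.90 × 350 × 2720 = 856.8 kN.
Tension rupture (net): A_n = (170 − 2×26)×16 = 1888 mm² (U = 1.0, A_e = A_n). φR_n = 0.75 × 450 × 1888 = 637.2 kN.
Governing: min(1069.7, 2216.2, 856.8, 637.2) = 637.2 kN → net-section rupture.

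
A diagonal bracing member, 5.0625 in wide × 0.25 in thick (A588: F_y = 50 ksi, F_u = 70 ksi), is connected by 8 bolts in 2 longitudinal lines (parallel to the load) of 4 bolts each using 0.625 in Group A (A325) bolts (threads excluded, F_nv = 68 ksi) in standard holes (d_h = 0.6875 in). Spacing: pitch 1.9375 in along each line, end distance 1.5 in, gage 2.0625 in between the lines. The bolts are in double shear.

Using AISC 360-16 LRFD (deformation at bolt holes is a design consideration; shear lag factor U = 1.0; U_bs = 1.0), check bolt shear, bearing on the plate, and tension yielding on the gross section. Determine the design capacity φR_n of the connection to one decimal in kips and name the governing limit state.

Bolt shear: A_b = π(0.625)²/4 = 0.3068 in². φR_n = 0.75 × 68 × 0.3068 × 8 × 2 = 250.3 kips.
Bearing (0.25 in plate, F_u = 70 ksi): end bolts L_c = 1.5 − 0.6875/2 = 1.15625, R_n = min(1.2×1.15625×0.25×70, 2.4×0.625×0.25×70) = 24.281 kips/bolt; interior L_c = 1.9375 − 0.6875 = 1.25, R_n = 26.25 kips/bolt. φR_n = 0.75 × (2×24.281 + 6×26.25) = 154.5 kips.
Tension yield (gross): A_g = 5.0625×0.25 = 1.2656 in². φR_n = 0.90 × 50 × 1.2656 = 57.0 kips.
Governing: min(250.3, 154.5, 57.0) = 57.0 kips → gross-section yield.

57.0 kips (gross-section yield governs)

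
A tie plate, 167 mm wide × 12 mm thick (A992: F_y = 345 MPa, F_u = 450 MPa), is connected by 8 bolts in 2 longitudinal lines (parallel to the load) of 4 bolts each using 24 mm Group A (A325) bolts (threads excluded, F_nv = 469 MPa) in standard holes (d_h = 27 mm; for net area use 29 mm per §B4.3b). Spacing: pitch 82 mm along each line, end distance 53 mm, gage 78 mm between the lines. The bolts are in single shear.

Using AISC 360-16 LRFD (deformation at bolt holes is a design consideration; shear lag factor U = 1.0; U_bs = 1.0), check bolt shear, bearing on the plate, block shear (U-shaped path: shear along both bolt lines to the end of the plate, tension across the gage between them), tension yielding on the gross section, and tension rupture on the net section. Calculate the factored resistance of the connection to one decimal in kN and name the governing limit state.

Bolt shear: A_b = π(24)²/4 = 452.39 mm². φR_n = 0.75 × 469 × 452.39 × 8 × 1 = 1273.0 kN.
Bearing (12 mm plate, F_u = 450 MPa): end bolts L_c = 53 − 27/2 = 39.5, R_n = min(1.2×39.5×12×450, 2.4×24×12×450) = 255.96 kN/bolt; interior L_c = 82 − 27 = 55, R_n = 311.04 kN/bolt. φR_n = 0.75 × (2×255.96 + 6×311.04) = 1783.6 kN.
Block shear: shear path 2×[53+3×82] = 2×299 mm, A_gv = 7176, A_nv = 2×(299 − 3.5×29)×12 = 4740 mm²; tension across gage: (78 − 1×29)×12 = 588 mm². R_n = min(0.6×450×4740, 0.6×345×7176) + 1.0×450×588 = min(1279.8, 1485.4) + 264.6 = 1544.4 kN. φR_n = 0.75 × 1544.4 = 1158.3 kN.
Tension yield (gross): A_g = 167×12 = 2004 mm². φR_n = 0.90 × 345 × 2004 = 622.2 kN.
Tension rupture (net): A_n = (167 − 2×29)×12 = 1308 mm² (U = 1.0, A_e = A_n). φR_n = 0.75 × 450 × 1308 = 441.5 kN.
Governing: min(1273.0, 1783.6, 1158.3, 622.2, 441.5) = 441.5 kN → net-section rupture.

441.5 kN (net-section rupture governs)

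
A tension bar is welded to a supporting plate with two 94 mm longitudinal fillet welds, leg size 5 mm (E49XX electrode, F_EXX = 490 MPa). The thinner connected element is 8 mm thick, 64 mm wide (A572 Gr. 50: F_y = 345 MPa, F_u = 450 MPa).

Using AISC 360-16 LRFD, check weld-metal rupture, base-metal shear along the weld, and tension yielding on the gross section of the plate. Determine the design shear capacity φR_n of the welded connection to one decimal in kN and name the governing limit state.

146.5 kN (weld metal governs)

Weld metal: throat = 0.707×5 = 3.535 mm, L = 2×94 = 188 mm. φR_n = 0.75 × 0.6 × 490 × 3.535 × 188 = 146.5 kN.
Base metal shear (8 mm plate): yield φR_n = 1.0×0.6×345×8×188 = 311.3 kN; rupture φR_n = 0.75×0.6×450×8×188 = 304.6 kN; take 304.6 kN (rupture).
Tension yield (gross): A_g = 64×8 = 512 mm². φR_n = 0.90 × 345 × 512 = 159.0 kN.
Governing: min(146.5, 304.6, 159.0) = 146.5 kN → weld metal.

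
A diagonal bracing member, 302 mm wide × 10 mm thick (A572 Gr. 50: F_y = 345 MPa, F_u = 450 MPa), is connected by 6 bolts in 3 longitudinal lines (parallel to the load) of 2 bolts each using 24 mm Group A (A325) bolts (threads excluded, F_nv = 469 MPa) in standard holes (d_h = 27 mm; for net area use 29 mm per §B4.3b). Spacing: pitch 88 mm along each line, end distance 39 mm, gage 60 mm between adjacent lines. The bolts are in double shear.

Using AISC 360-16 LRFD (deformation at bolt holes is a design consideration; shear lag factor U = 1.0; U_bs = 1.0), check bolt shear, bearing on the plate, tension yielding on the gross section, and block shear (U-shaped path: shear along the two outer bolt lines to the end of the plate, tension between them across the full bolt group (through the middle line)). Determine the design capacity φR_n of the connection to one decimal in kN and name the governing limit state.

Bolt shear: A_b = π(24)²/4 = 452.39 mm². φR_n = 0.75 × 469 × 452.39 × 6 × 2 = 1909.5 kN.
Bearing (10 mm plate, F_u = 450 MPa): end bolts L_c = 39 − 27/2 = 25.5, R_n = min(1.2×25.5×10×450, 2.4×24×10×450) = 137.7 kN/bolt; interior L_c = 88 − 27 = 61, R_n = 259.2 kN/bolt. φR_n = 0.75 × (3×137.7 + 3×259.2) = 893.0 kN.
Tension yield (gross): A_g = 302×10 = 3020 mm². φR_n = 0.90 × 345 × 3020 = 937.7 kN.
Block shear: shear path 2×[39+1×88] = 2×127 mm, A_gv = 2540, A_nv = 2×(127 − 1.5×29)×10 = 1670 mm²; tension across gage: (120 − 2×29)×10 = 620 mm². R_n = min(0.6×450×1670, 0.6×345×2540) + 1.0×450×620 = min(450.9, 525.78) + 279 = 729.9 kN. φR_n = 0.75 × 729.9 = 547.4 kN.
Governing: min(1909.5, 893.0, 937.7, 547.4) = 547.4 kN → block shear.

547.4 kN (block shear governs)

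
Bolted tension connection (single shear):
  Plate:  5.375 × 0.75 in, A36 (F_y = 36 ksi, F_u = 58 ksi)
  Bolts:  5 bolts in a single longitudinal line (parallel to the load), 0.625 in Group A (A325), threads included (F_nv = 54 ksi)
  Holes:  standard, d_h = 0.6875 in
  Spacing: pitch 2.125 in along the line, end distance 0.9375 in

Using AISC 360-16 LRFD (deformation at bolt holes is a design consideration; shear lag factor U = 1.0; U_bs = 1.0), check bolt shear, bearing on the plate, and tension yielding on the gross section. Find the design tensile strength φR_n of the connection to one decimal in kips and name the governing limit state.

62.1 kips (bolt shear governs)

Bolt shear: A_b = π(0.625)²/4 = 0.3068 in². φR_n = 0.75 × 54 × 0.3068 × 5 × 1 = 62.1 kips.
Bearing (0.75 in plate, F_u = 58 ksi): end bolts L_c = 0.9375 − 0.6875/2 = 0.59375, R_n = min(1.2×0.59375×0.75×58, 2.4×0.625×0.75×58) = 30.994 kips/bolt; interior L_c = 2.125 − 0.6875 = 1.4375, R_n = 65.25 kips/bolt. φR_n = 0.75 × (1×30.994 + 4×65.25) = 219.0 kips.
Tension yield (gross): A_g = 5.375×0.75 = 4.0313 in². φR_n = 0.90 × 36 × 4.0313 = 130.6 kips.
Governing: min(62.1, 219.0, 130.6) = 62.1 kips → bolt shear.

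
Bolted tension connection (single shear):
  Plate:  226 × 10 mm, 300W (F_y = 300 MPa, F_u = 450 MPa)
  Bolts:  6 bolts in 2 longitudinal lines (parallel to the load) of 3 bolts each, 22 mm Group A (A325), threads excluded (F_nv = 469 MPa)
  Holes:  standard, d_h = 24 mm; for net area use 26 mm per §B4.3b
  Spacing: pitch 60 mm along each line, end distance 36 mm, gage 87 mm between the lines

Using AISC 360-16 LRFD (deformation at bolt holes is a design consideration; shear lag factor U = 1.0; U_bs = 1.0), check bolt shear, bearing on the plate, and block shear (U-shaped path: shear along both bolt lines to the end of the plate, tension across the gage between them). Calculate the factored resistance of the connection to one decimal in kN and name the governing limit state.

574.4 kN (block shear governs)

Bolt shear: A_b = π(22)²/4 = 380.13 mm². φR_n = 0.75 × 469 × 380.13 × 6 × 1 = 802.3 kN.
Bearing (10 mm plate, F_u = 450 MPa): end bolts L_c = 36 − 24/2 = 24, R_n = min(1.2×24×10×450, 2.4×22×10×450) = 129.6 kN/bolt; interior L_c = 60 − 24 = 36, R_n = 194.4 kN/bolt. φR_n = 0.75 × (2×129.6 + 4×194.4) = 777.6 kN.
Block shear: shear path 2×[36+2×60] = 2×156 mm, A_gv = 3120, A_nv = 2×(156 − 2.5×26)×10 = 1820 mm²; tension across gage: (87 − 1×26)×10 = 610 mm². R_n = min(0.6×450×1820, 0.6×300×3120) + 1.0×450×610 = min(491.4, 561.6) + 274.5 = 765.9 kN. φR_n = 0.75 × 765.9 = 574.4 kN.
Governing: min(802.3, 777.6, 574.4) = 574.4 kN → block shear.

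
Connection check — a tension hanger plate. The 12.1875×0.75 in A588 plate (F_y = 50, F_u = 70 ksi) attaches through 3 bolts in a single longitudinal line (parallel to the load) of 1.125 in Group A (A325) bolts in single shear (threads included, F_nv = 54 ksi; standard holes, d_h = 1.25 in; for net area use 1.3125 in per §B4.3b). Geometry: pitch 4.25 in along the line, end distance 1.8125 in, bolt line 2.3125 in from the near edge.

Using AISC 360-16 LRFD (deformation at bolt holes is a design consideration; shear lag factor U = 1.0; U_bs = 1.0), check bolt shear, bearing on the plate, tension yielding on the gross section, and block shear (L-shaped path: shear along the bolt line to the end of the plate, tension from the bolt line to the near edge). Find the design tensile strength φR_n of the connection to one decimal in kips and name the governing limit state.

Bolt shear: A_b = π(1.125)²/4 = 0.99402 in². φR_n = 0.75 × 54 × 0.99402 × 3 × 1 = 120.8 kips.
Bearing (0.75 in plate, F_u = 70 ksi): end bolts L_c = 1.8125 − 1.25/2 = 1.1875, R_n = min(1.2×1.1875×0.75×70, 2.4×1.125×0.75×70) = 74.813 kips/bolt; interior L_c = 4.25 − 1.25 = 3, R_n = 141.75 kips/bolt. φR_n = 0.75 × (1×74.813 + 2×141.75) = 268.7 kips.
Tension yield (gross): A_g = 12.1875×0.75 = 9.1406 in². φR_n = 0.90 × 50 × 9.1406 = 411.3 kips.
Block shear: shear path 1×[1.8125+2×4.25] = 1×10.3125 in, A_gv = 7.7344, A_nv = 1×(10.3125 − 2.5×1.3125)×0.75 = 5.2734 in²; tension to near edge: (2.3125 − 0.5×1.3125)×0.75 = 1.2422 in². R_n = min(0.6×70×5.2734, 0.6×50×7.7344) + 1.0×70×1.2422 = min(221.48, 232.03) + 86.954 = 308.43 kips. φR_n = 0.75 × 308.43 = 231.3 kips.
Governing: min(120.8, 268.7, 411.3, 231.3) = 120.8 kips → bolt shear.

120.8 kips (bolt shear governs)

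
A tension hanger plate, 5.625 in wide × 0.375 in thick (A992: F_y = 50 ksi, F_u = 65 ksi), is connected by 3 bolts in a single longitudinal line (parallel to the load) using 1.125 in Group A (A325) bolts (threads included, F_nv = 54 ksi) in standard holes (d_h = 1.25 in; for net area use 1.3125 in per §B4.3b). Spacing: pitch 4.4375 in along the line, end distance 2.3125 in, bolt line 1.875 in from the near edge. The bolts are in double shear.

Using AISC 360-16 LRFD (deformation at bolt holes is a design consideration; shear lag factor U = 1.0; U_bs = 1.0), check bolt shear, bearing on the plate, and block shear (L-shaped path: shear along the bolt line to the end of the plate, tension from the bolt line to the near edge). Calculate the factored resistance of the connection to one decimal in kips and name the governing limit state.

109.0 kips (block shear governs)

Bolt shear: A_b = π(1.125)²/4 = 0.99402 in². φR_n = 0.75 × 54 × 0.99402 × 3 × 2 = 241.5 kips.
Bearing (0.375 in plate, F_u = 65 ksi): end bolts L_c = 2.3125 − 1.25/2 = 1.6875, R_n = min(1.2×1.6875×0.375×65, 2.4×1.125×0.375×65) = 49.359 kips/bolt; interior L_c = 4.4375 − 1.25 = 3.1875, R_n = 65.813 kips/bolt. φR_n = 0.75 × (1×49.359 + 2×65.813) = 135.7 kips.
Block shear: shear path 1×[2.3125+2×4.4375] = 1×11.1875 in, A_gv = 4.1953, A_nv = 1×(11.1875 − 2.5×1.3125)×0.375 = 2.9648 in²; tension to near edge: (1.875 − 0.5×1.3125)×0.375 = 0.45703 in². R_n = min(0.6×65×2.9648, 0.6×50×4.1953) + 1.0×65×0.45703 = min(115.63, 125.86) + 29.707 = 145.34 kips. φR_n = 0.75 × 145.34 = 109.0 kips.
Governing: min(241.5, 135.7, 109.0) = 109.0 kips → block shear.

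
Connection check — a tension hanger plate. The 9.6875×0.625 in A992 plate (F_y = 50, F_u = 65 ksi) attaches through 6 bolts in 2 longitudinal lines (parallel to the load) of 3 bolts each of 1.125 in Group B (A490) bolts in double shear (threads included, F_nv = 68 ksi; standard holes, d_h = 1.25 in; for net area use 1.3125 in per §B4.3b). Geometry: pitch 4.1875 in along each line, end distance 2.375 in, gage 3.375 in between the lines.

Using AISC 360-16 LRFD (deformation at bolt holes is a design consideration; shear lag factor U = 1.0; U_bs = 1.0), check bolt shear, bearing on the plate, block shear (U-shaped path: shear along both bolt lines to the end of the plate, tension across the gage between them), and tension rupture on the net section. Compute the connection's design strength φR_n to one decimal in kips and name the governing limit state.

215.2 kips (net-section rupture governs)

Bolt shear: A_b = π(1.125)²/4 = 0.99402 in². φR_n = 0.75 × 68 × 0.99402 × 6 × 2 = 608.3 kips.
Bearing (0.625 in plate, F_u = 65 ksi): end bolts L_c = 2.375 − 1.25/2 = 1.75, R_n = min(1.2×1.75×0.625×65, 2.4×1.125×0.625×65) = 85.313 kips/bolt; interior L_c = 4.1875 − 1.25 = 2.9375, R_n = 109.69 kips/bolt. φR_n = 0.75 × (2×85.313 + 4×109.69) = 457.0 kips.
Block shear: shear path 2×[2.375+2×4.1875] = 2×10.75 in, A_gv = 13.438, A_nv = 2×(10.75 − 2.5×1.3125)×0.625 = 9.3359 in²; tension across gage: (3.375 − 1×1.3125)×0.625 = 1.2891 in². R_n = min(0.6×65×9.3359, 0.6×50×13.438) + 1.0×65×1.2891 = min(364.1, 403.14) + 83.792 = 447.89 kips. φR_n = 0.75 × 447.89 = 335.9 kips.
Tension rupture (net): A_n = (9.6875 − 2×1.3125)×0.625 = 4.4141 in² (U = 1.0, A_e = A_n). φR_n = 0.75 × 65 × 4.4141 = 215.2 kips.
Governing: min(608.3, 457.0, 335.9, 215.2) = 215.2 kips → net-section rupture.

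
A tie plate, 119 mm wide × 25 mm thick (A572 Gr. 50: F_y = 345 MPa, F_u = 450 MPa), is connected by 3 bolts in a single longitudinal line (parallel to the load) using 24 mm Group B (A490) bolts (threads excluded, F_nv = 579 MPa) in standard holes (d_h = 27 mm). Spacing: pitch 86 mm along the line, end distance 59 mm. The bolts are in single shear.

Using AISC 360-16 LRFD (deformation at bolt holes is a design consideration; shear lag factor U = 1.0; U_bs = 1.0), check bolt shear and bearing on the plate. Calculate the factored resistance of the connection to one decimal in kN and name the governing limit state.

589.4 kN (bolt shear governs)

Bolt shear: A_b = π(24)²/4 = 452.39 mm². φR_n = 0.75 × 579 × 452.39 × 3 × 1 = 589.4 kN.
Bearing (25 mm plate, F_u = 450 MPa): end bolts L_c = 59 − 27/2 = 45.5, R_n = min(1.2×45.5×25×450, 2.4×24×25×450) = 614.25 kN/bolt; interior L_c = 86 − 27 = 59, R_n = 648 kN/bolt. φR_n = 0.75 × (1×614.25 + 2×648) = 1432.7 kN.
Governing: min(589.4, 1432.7) = 589.4 kN → bolt shear.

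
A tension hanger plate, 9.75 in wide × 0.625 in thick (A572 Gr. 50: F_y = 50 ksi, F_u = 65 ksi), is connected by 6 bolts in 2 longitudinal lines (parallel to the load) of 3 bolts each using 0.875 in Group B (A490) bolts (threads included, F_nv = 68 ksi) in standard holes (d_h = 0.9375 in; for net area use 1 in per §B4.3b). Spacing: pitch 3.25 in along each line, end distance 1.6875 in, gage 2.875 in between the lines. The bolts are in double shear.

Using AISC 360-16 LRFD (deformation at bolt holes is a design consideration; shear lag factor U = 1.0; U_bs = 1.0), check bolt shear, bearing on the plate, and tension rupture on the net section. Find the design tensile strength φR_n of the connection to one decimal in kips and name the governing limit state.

Bolt shear: A_b = π(0.875)²/4 = 0.60132 in². φR_n = 0.75 × 68 × 0.60132 × 6 × 2 = 368.0 kips.
Bearing (0.625 in plate, F_u = 65 ksi): end bolts L_c = 1.6875 − 0.9375/2 = 1.21875, R_n = min(1.2×1.21875×0.625×65, 2.4×0.875×0.625×65) = 59.414 kips/bolt; interior L_c = 3.25 − 0.9375 = 2.3125, R_n = 85.313 kips/bolt. φR_n = 0.75 × (2×59.414 + 4×85.313) = 345.1 kips.
Tension rupture (net): A_n = (9.75 − 2×1)×0.625 = 4.8438 in² (U = 1.0, A_e = A_n). φR_n = 0.75 × 65 × 4.8438 = 236.1 kips.
Governing: min(368.0, 345.1, 236.1) = 236.1 kips → net-section rupture.

236.1 kips (net-section rupture governs)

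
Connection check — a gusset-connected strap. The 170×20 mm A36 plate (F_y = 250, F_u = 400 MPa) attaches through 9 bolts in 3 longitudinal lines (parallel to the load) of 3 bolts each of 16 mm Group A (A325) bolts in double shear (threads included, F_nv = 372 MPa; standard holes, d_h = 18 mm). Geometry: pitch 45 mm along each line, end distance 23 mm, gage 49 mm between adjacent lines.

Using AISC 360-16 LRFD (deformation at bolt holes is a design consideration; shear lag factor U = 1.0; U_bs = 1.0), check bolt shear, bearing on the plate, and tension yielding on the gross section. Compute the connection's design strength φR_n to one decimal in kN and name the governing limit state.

765.0 kN (gross-section yield governs)

Bolt shear: A_b = π(16)²/4 = 201.06 mm². φR_n = 0.75 × 372 × 201.06 × 9 × 2 = 1009.7 kN.
Bearing (20 mm plate, F_u = 400 MPa): end bolts L_c = 23 − 18/2 = 14, R_n = min(1.2×14×20×400, 2.4×16×20×400) = 134.4 kN/bolt; interior L_c = 45 − 18 = 27, R_n = 259.2 kN/bolt. φR_n = 0.75 × (3×134.4 + 6×259.2) = 1468.8 kN.
Tension yield (gross): A_g = 170×20 = 3400 mm². φR_n = 0.90 × 250 × 3400 = 765.0 kN.
Governing: min(1009.7, 1468.8, 765.0) = 765.0 kN → gross-section yield.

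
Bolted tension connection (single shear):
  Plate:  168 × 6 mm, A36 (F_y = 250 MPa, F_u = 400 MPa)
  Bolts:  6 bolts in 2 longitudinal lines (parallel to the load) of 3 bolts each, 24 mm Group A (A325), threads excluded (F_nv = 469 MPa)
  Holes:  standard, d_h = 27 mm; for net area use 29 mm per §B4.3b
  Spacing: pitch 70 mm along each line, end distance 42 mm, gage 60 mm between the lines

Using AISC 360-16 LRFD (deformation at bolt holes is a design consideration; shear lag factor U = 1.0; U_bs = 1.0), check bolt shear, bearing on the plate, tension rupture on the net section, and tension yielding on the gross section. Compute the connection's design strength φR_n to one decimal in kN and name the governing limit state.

Bolt shear: A_b = π(24)²/4 = 452.39 mm². φR_n = 0.75 × 469 × 452.39 × 6 × 1 = 954.8 kN.
Bearing (6 mm plate, F_u = 400 MPa): end bolts L_c = 42 − 27/2 = 28.5, R_n = min(1.2×28.5×6×400, 2.4×24×6×400) = 82.08 kN/bolt; interior L_c = 70 − 27 = 43, R_n = 123.84 kN/bolt. φR_n = 0.75 × (2×82.08 + 4×123.84) = 494.6 kN.
Tension rupture (net): A_n = (168 − 2×29)×6 = 660 mm² (U = 1.0, A_e = A_n). φR_n = 0.75 × 400 × 660 = 198.0 kN.
Tension yield (gross): A_g = 168×6 = 1008 mm². φR_n = 0.90 × 250 × 1008 = 226.8 kN.
Governing: min(954.8, 494.6, 198.0, 226.8) = 198.0 kN → net-section rupture.

198.0 kN (net-section rupture governs)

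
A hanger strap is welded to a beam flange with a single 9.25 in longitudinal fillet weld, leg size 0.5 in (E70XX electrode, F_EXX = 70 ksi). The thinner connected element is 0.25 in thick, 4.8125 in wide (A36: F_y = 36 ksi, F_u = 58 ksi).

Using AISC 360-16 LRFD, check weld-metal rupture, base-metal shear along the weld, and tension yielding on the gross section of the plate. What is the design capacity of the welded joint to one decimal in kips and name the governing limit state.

39.0 kips (gross-section yield governs)

Weld metal: throat = 0.707×0.5 = 0.3535 in, L = 9.25 in. φR_n = 0.75 × 0.6 × 70 × 0.3535 × 9.25 = 103.0 kips.
Base metal shear (0.25 in plate): yield φR_n = 1.0×0.6×36×0.25×9.25 = 50.0 kips; rupture φR_n = 0.75×0.6×58×0.25×9.25 = 60.4 kips; take 50.0 kips (yield).
Tension yield (gross): A_g = 4.8125×0.25 = 1.2031 in². φR_n = 0.90 × 36 × 1.2031 = 39.0 kips.
Governing: min(103.0, 50.0, 39.0) = 39.0 kips → gross-section yield.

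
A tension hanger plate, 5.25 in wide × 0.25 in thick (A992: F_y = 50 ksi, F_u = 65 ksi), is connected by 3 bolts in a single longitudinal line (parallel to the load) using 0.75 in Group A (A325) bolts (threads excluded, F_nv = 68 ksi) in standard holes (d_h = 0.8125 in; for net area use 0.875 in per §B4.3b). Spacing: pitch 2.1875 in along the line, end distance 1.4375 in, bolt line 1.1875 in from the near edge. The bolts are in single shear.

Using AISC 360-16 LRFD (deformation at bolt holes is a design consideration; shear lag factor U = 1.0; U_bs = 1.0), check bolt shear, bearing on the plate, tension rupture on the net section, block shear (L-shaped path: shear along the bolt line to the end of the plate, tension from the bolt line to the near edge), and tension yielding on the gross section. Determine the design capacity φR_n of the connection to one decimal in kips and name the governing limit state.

35.6 kips (block shear governs)

Bolt shear: A_b = π(0.75)²/4 = 0.44179 in². φR_n = 0.75 × 68 × 0.44179 × 3 × 1 = 67.6 kips.
Bearing (0.25 in plate, F_u = 65 ksi): end bolts L_c = 1.4375 − 0.8125/2 = 1.03125, R_n = min(1.2×1.03125×0.25×65, 2.4×0.75×0.25×65) = 20.109 kips/bolt; interior L_c = 2.1875 − 0.8125 = 1.375, R_n = 26.813 kips/bolt. φR_n = 0.75 × (1×20.109 + 2×26.813) = 55.3 kips.
Tension rupture (net): A_n = (5.25 − 1×0.875)×0.25 = 1.0938 in² (U = 1.0, A_e = A_n). φR_n = 0.75 × 65 × 1.0938 = 53.3 kips.
Block shear: shear path 1×[1.4375+2×2.1875] = 1×5.8125 in, A_gv = 1.4531, A_nv = 1×(5.8125 − 2.5×0.875)×0.25 = 0.90625 in²; tension to near edge: (1.1875 − 0.5×0.875)×0.25 = 0.1875 in². R_n = min(0.6×65×0.90625, 0.6×50×1.4531) + 1.0×65×0.1875 = min(35.344, 43.593) + 12.188 = 47.532 kips. φR_n = 0.75 × 47.532 = 35.6 kips.
Tension yield (gross): A_g = 5.25×0.25 = 1.3125 in². φR_n = 0.90 × 50 × 1.3125 = 59.1 kips.
Governing: min(67.6, 55.3, 53.3, 35.6, 59.1) = 35.6 kips → block shear.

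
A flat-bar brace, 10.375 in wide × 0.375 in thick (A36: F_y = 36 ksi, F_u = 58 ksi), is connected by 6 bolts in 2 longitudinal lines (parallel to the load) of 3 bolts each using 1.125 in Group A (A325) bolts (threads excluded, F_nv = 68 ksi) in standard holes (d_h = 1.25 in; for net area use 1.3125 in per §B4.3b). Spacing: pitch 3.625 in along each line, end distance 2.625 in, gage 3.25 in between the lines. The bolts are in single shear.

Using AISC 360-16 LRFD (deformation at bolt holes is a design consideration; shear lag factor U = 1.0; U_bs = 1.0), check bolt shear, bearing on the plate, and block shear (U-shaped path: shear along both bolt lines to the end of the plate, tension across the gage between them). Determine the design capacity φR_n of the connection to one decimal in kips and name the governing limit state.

Bolt shear: A_b = π(1.125)²/4 = 0.99402 in². φR_n = 0.75 × 68 × 0.99402 × 6 × 1 = 304.2 kips.
Bearing (0.375 in plate, F_u = 58 ksi): end bolts L_c = 2.625 − 1.25/2 = 2, R_n = min(1.2×2×0.375×58, 2.4×1.125×0.375×58) = 52.2 kips/bolt; interior L_c = 3.625 − 1.25 = 2.375, R_n = 58.725 kips/bolt. φR_n = 0.75 × (2×52.2 + 4×58.725) = 254.5 kips.
Block shear: shear path 2×[2.625+2×3.625] = 2×9.875 in, A_gv = 7.4063, A_nv = 2×(9.875 − 2.5×1.3125)×0.375 = 4.9453 in²; tension across gage: (3.25 − 1×1.3125)×0.375 = 0.72656 in². R_n = min(0.6×58×4.9453, 0.6×36×7.4063) + 1.0×58×0.72656 = min(172.1, 159.98) + 42.14 = 202.12 kips. φR_n = 0.75 × 202.12 = 151.6 kips.
Governing: min(304.2, 254.5, 151.6) = 151.6 kips → block shear.

151.6 kips (block shear governs)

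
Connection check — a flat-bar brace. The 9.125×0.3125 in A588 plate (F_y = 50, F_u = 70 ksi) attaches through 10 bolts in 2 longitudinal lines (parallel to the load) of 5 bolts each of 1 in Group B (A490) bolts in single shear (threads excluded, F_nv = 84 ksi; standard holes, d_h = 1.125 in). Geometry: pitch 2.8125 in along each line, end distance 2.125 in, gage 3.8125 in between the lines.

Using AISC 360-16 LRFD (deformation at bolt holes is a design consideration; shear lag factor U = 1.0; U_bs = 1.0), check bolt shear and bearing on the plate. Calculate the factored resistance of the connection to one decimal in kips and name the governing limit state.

Bolt shear: A_b = π(1)²/4 = 0.7854 in². φR_n = 0.75 × 84 × 0.7854 × 10 × 1 = 494.8 kips.
Bearing (0.3125 in plate, F_u = 70 ksi): end bolts L_c = 2.125 − 1.125/2 = 1.5625, R_n = min(1.2×1.5625×0.3125×70, 2.4×1×0.3125×70) = 41.016 kips/bolt; interior L_c = 2.8125 − 1.125 = 1.6875, R_n = 44.297 kips/bolt. φR_n = 0.75 × (2×41.016 + 8×44.297) = 327.3 kips.
Governing: min(494.8, 327.3) = 327.3 kips → bearing.

327.3 kips (bearing governs)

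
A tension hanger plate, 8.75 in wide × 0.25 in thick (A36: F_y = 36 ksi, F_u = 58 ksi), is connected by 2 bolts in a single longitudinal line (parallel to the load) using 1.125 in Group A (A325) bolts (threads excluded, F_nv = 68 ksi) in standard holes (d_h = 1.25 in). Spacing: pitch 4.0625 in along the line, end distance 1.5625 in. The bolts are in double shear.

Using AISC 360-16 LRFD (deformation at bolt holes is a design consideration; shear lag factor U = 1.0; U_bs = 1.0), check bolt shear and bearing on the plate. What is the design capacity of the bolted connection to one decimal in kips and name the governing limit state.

41.6 kips (bearing governs)

Bolt shear: A_b = π(1.125)²/4 = 0.99402 in². φR_n = 0.75 × 68 × 0.99402 × 2 × 2 = 202.8 kips.
Bearing (0.25 in plate, F_u = 58 ksi): end bolts L_c = 1.5625 − 1.25/2 = 0.9375, R_n = min(1.2×0.9375×0.25×58, 2.4×1.125×0.25×58) = 16.313 kips/bolt; interior L_c = 4.0625 − 1.25 = 2.8125, R_n = 39.15 kips/bolt. φR_n = 0.75 × (1×16.313 + 1×39.15) = 41.6 kips.
Governing: min(202.8, 41.6) = 41.6 kips → bearing.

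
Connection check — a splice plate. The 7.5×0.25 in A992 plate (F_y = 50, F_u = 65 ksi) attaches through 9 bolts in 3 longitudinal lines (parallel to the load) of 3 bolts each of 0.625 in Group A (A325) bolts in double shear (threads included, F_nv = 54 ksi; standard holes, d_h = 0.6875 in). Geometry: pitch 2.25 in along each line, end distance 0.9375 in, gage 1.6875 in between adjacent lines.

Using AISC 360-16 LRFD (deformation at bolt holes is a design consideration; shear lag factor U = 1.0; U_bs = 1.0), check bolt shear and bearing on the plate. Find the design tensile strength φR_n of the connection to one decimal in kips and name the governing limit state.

135.7 kips (bearing governs)

Bolt shear: A_b = π(0.625)²/4 = 0.3068 in². φR_n = 0.75 × 54 × 0.3068 × 9 × 2 = 223.7 kips.
Bearing (0.25 in plate, F_u = 65 ksi): end bolts L_c = 0.9375 − 0.6875/2 = 0.59375, R_n = min(1.2×0.59375×0.25×65, 2.4×0.625×0.25×65) = 11.578 kips/bolt; interior L_c = 2.25 − 0.6875 = 1.5625, R_n = 24.375 kips/bolt. φR_n = 0.75 × (3×11.578 + 6×24.375) = 135.7 kips.
Governing: min(223.7, 135.7) = 135.7 kips → bearing.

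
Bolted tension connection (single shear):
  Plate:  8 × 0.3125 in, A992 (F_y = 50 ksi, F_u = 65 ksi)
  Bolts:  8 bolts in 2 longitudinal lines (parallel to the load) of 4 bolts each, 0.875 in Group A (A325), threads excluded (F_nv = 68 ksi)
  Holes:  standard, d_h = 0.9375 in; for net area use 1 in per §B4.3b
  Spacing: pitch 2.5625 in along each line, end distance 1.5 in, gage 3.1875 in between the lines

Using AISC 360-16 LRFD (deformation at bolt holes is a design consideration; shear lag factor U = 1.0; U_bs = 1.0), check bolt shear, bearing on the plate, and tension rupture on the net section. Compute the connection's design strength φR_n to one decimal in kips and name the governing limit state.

Bolt shear: A_b = π(0.875)²/4 = 0.60132 in². φR_n = 0.75 × 68 × 0.60132 × 8 × 1 = 245.3 kips.
Bearing (0.3125 in plate, F_u = 65 ksi): end bolts L_c = 1.5 − 0.9375/2 = 1.03125, R_n = min(1.2×1.03125×0.3125×65, 2.4×0.875×0.3125×65) = 25.137 kips/bolt; interior L_c = 2.5625 − 0.9375 = 1.625, R_n = 39.609 kips/bolt. φR_n = 0.75 × (2×25.137 + 6×39.609) = 215.9 kips.
Tension rupture (net): A_n = (8 − 2×1)×0.3125 = 1.875 in² (U = 1.0, A_e = A_n). φR_n = 0.75 × 65 × 1.875 = 91.4 kips.
Governing: min(245.3, 215.9, 91.4) = 91.4 kips → net-section rupture.

91.4 kips (net-section rupture governs)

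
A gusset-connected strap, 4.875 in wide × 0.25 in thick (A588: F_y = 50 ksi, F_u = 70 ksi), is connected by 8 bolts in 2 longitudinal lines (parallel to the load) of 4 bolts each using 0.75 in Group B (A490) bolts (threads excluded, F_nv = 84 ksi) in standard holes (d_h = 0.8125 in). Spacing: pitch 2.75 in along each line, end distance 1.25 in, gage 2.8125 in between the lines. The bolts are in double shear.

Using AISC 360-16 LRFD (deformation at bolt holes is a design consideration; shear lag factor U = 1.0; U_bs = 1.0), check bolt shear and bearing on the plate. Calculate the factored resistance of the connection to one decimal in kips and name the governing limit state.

168.3 kips (bearing governs)

Bolt shear: A_b = π(0.75)²/4 = 0.44179 in². φR_n = 0.75 × 84 × 0.44179 × 8 × 2 = 445.3 kips.
Bearing (0.25 in plate, F_u = 70 ksi): end bolts L_c = 1.25 − 0.8125/2 = 0.84375, R_n = min(1.2×0.84375×0.25×70, 2.4×0.75×0.25×70) = 17.719 kips/bolt; interior L_c = 2.75 − 0.8125 = 1.9375, R_n = 31.5 kips/bolt. φR_n = 0.75 × (2×17.719 + 6×31.5) = 168.3 kips.
Governing: min(445.3, 168.3) = 168.3 kips → bearing.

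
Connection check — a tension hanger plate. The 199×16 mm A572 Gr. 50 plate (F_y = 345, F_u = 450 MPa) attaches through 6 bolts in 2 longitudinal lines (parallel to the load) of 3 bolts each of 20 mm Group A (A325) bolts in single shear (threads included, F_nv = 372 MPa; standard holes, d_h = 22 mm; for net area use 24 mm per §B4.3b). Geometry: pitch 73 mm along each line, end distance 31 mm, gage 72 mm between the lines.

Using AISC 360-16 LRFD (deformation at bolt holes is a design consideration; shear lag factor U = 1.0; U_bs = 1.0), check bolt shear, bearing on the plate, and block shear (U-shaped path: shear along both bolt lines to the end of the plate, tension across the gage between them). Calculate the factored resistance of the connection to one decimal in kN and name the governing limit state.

Bolt shear: A_b = π(20)²/4 = 314.16 mm². φR_n = 0.75 × 372 × 314.16 × 6 × 1 = 525.9 kN.
Bearing (16 mm plate, F_u = 450 MPa): end bolts L_c = 31 − 22/2 = 20, R_n = min(1.2×20×16×450, 2.4×20×16×450) = 172.8 kN/bolt; interior L_c = 73 − 22 = 51, R_n = 345.6 kN/bolt. φR_n = 0.75 × (2×172.8 + 4×345.6) = 1296.0 kN.
Block shear: shear path 2×[31+2×73] = 2×177 mm, A_gv = 5664, A_nv = 2×(177 − 2.5×24)×16 = 3744 mm²; tension across gage: (72 − 1×24)×16 = 768 mm². R_n = min(0.6×450×3744, 0.6×345×5664) + 1.0×450×768 = min(1010.9, 1172.4) + 345.6 = 1356.5 kN. φR_n = 0.75 × 1356.5 = 1017.4 kN.
Governing: min(525.9, 1296.0, 1017.4) = 525.9 kN → bolt shear.

525.9 kN (bolt shear governs)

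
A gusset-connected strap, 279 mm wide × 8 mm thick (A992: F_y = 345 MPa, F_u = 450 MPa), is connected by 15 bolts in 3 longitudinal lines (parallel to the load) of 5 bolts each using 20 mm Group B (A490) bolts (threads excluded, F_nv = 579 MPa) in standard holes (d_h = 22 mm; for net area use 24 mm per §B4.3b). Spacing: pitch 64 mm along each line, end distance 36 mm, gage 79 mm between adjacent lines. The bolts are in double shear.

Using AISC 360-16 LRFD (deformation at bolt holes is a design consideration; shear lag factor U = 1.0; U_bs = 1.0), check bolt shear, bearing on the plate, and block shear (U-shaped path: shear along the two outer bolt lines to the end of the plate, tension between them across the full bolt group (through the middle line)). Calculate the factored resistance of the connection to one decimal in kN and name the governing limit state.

Bolt shear: A_b = π(20)²/4 = 314.16 mm². φR_n = 0.75 × 579 × 314.16 × 15 × 2 = 4092.7 kN.
Bearing (8 mm plate, F_u = 450 MPa): end bolts L_c = 36 − 22/2 = 25, R_n = min(1.2×25×8×450, 2.4×20×8×450) = 108 kN/bolt; interior L_c = 64 − 22 = 42, R_n = 172.8 kN/bolt. φR_n = 0.75 × (3×108 + 12×172.8) = 1798.2 kN.
Block shear: shear path 2×[36+4×64] = 2×292 mm, A_gv = 4672, A_nv = 2×(292 − 4.5×24)×8 = 2944 mm²; tension across gage: (158 − 2×24)×8 = 880 mm². R_n = min(0.6×450×2944, 0.6×345×4672) + 1.0×450×880 = min(794.88, 967.1) + 396 = 1190.9 kN. φR_n = 0.75 × 1190.9 = 893.2 kN.
Governing: min(4092.7, 1798.2, 893.2) = 893.2 kN → block shear.

893.2 kN (block shear governs)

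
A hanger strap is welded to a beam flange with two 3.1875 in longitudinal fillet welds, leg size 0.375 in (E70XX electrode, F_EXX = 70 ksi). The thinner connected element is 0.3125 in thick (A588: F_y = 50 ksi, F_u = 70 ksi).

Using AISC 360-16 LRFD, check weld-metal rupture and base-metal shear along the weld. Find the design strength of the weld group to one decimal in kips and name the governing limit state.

53.2 kips (weld metal governs)

Weld metal: throat = 0.707×0.375 = 0.26513 in, L = 2×3.1875 = 6.375 in. φR_n = 0.75 × 0.6 × 70 × 0.26513 × 6.375 = 53.2 kips.
Base metal shear (0.3125 in plate): yield φR_n = 1.0×0.6×50×0.3125×6.375 = 59.8 kips; rupture φR_n = 0.75×0.6×70×0.3125×6.375 = 62.8 kips; take 59.8 kips (yield).
Governing: min(53.2, 59.8) = 53.2 kips → weld metal.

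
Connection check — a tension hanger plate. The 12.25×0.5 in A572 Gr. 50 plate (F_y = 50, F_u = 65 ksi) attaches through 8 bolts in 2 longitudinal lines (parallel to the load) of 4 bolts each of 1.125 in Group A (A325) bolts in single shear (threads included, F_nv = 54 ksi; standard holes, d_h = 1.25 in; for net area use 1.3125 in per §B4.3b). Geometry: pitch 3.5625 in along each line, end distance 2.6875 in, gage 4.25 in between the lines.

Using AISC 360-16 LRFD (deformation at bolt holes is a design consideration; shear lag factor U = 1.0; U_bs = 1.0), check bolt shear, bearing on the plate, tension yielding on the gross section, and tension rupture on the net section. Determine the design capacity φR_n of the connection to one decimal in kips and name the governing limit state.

Bolt shear: A_b = π(1.125)²/4 = 0.99402 in². φR_n = 0.75 × 54 × 0.99402 × 8 × 1 = 322.1 kips.
Bearing (0.5 in plate, F_u = 65 ksi): end bolts L_c = 2.6875 − 1.25/2 = 2.0625, R_n = min(1.2×2.0625×0.5×65, 2.4×1.125×0.5×65) = 80.438 kips/bolt; interior L_c = 3.5625 − 1.25 = 2.3125, R_n = 87.75 kips/bolt. φR_n = 0.75 × (2×80.438 + 6×87.75) = 515.5 kips.
Tension yield (gross): A_g = 12.25×0.5 = 6.125 in². φR_n = 0.90 × 50 × 6.125 = 275.6 kips.
Tension rupture (net): A_n = (12.25 − 2×1.3125)×0.5 = 4.8125 in² (U = 1.0, A_e = A_n). φR_n = 0.75 × 65 × 4.8125 = 234.6 kips.
Governing: min(322.1, 515.5, 275.6, 234.6) = 234.6 kips → net-section rupture.

234.6 kips (net-section rupture governs)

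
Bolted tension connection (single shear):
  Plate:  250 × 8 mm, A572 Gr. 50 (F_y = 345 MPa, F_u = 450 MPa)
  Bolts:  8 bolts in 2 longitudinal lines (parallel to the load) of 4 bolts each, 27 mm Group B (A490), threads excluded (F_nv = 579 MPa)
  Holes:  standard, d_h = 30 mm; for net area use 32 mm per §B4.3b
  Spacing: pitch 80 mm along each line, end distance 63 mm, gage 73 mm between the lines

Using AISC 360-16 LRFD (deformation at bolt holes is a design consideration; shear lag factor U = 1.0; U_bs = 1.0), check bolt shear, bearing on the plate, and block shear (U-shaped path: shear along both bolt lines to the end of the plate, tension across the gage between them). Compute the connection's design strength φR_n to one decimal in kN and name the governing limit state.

729.5 kN (block shear governs)

Bolt shear: A_b = π(27)²/4 = 572.56 mm². φR_n = 0.75 × 579 × 572.56 × 8 × 1 = 1989.1 kN.
Bearing (8 mm plate, F_u = 450 MPa): end bolts L_c = 63 − 30/2 = 48, R_n = min(1.2×48×8×450, 2.4×27×8×450) = 207.36 kN/bolt; interior L_c = 80 − 30 = 50, R_n = 216 kN/bolt. φR_n = 0.75 × (2×207.36 + 6×216) = 1283.0 kN.
Block shear: shear path 2×[63+3×80] = 2×303 mm, A_gv = 4848, A_nv = 2×(303 − 3.5×32)×8 = 3056 mm²; tension across gage: (73 − 1×32)×8 = 328 mm². R_n = min(0.6×450×3056, 0.6×345×4848) + 1.0×450×328 = min(825.12, 1003.5) + 147.6 = 972.72 kN. φR_n = 0.75 × 972.72 = 729.5 kN.
Governing: min(1989.1, 1283.0, 729.5) = 729.5 kN → block shear.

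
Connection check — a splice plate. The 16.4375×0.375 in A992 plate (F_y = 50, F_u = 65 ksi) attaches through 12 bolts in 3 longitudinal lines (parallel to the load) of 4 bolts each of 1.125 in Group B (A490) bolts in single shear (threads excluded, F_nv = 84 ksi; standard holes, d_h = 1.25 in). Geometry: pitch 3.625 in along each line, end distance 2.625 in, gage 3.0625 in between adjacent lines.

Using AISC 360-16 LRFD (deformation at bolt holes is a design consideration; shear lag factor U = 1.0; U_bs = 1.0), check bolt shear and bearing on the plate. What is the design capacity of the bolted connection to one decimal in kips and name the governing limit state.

575.9 kips (bearing governs)

Bolt shear: A_b = π(1.125)²/4 = 0.99402 in². φR_n = 0.75 × 84 × 0.99402 × 12 × 1 = 751.5 kips.
Bearing (0.375 in plate, F_u = 65 ksi): end bolts L_c = 2.625 − 1.25/2 = 2, R_n = min(1.2×2×0.375×65, 2.4×1.125×0.375×65) = 58.5 kips/bolt; interior L_c = 3.625 − 1.25 = 2.375, R_n = 65.813 kips/bolt. φR_n = 0.75 × (3×58.5 + 9×65.813) = 575.9 kips.
Governing: min(751.5, 575.9) = 575.9 kips → bearing.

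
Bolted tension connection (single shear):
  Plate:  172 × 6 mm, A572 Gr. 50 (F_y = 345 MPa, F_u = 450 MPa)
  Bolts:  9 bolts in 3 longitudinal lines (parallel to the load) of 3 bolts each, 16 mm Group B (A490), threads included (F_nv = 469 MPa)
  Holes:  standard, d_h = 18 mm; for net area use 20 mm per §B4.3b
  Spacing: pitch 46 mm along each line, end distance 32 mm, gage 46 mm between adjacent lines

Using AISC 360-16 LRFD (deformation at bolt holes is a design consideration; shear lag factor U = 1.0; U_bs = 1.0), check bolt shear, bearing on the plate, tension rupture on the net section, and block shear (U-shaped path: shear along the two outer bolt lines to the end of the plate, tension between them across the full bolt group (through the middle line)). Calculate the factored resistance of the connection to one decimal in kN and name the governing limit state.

226.8 kN (net-section rupture governs)

Bolt shear: A_b = π(16)²/4 = 201.06 mm². φR_n = 0.75 × 469 × 201.06 × 9 × 1 = 636.5 kN.
Bearing (6 mm plate, F_u = 450 MPa): end bolts L_c = 32 − 18/2 = 23, R_n = min(1.2×23×6×450, 2.4×16×6×450) = 74.52 kN/bolt; interior L_c = 46 − 18 = 28, R_n = 90.72 kN/bolt. φR_n = 0.75 × (3×74.52 + 6×90.72) = 575.9 kN.
Tension rupture (net): A_n = (172 − 3×20)×6 = 672 mm² (U = 1.0, A_e = A_n). φR_n = 0.75 × 450 × 672 = 226.8 kN.
Block shear: shear path 2×[32+2×46] = 2×124 mm, A_gv = 1488, A_nv = 2×(124 − 2.5×20)×6 = 888 mm²; tension across gage: (92 − 2×20)×6 = 312 mm². R_n = min(0.6×450×888, 0.6×345×1488) + 1.0×450×312 = min(239.76, 308.02) + 140.4 = 380.16 kN. φR_n = 0.75 × 380.16 = 285.1 kN.
Governing: min(636.5, 575.9, 226.8, 285.1) = 226.8 kN → net-section rupture.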